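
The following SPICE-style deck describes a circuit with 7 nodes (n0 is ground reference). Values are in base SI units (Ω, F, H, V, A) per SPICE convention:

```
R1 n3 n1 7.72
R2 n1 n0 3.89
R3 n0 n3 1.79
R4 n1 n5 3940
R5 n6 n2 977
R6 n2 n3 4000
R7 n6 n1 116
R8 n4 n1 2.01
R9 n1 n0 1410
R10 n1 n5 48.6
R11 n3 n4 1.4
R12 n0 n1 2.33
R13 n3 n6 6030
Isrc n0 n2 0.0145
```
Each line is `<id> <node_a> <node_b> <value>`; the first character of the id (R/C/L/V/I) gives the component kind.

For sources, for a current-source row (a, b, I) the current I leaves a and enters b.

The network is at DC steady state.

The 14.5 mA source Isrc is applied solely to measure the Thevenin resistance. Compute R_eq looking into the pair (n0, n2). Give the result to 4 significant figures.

R_eq = 858.0 Ω

MNA unknowns: 6 node voltages V₁..V_6
R1: Y=0.1295 on G[3,1]
R2: Y=0.2571 on G[1,0]
R3: Y=0.5587 on G[0,3]
R4: Y=0.0002538 on G[1,5]
R5: Y=0.001024 on G[6,2]
R6: Y=0.0002500 on G[2,3]
R7: Y=0.008621 on G[6,1]
R8: Y=0.4975 on G[4,1]
R9: Y=0.0007092 on G[1,0]
R10: Y=0.02058 on G[1,5]
R11: Y=0.7143 on G[3,4]
R12: Y=0.4292 on G[0,1]
R13: Y=0.0001658 on G[3,6]
Isrc: z[0]−=0.0145, z[2]+=0.0145
solve → V1=0.01359, V2=12.44, V3=0.009241, V4=0.01103, V5=0.01359, V6=1.310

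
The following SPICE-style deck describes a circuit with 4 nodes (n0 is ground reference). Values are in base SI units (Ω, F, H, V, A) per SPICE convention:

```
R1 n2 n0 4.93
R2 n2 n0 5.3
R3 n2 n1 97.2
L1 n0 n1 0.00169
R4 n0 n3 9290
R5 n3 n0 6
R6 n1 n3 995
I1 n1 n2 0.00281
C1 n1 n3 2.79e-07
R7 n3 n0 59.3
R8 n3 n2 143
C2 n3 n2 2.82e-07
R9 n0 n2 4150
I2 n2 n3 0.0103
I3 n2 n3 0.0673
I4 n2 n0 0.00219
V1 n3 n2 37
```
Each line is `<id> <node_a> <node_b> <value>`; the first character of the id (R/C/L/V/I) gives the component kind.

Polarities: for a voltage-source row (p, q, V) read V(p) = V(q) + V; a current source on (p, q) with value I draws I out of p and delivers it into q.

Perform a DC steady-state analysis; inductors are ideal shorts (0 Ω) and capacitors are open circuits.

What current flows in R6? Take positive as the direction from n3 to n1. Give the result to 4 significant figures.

0.02548 A

Apply KCL at each of the 3 non-ground nodes and solve the resulting linear system.
Node n1: branches {R3, L1, R6, I1, C1} → V_1 = 0.000
Node n2: branches {R1, R2, R3, I1, R8, C2, R9, I2, I3, I4, V1} → V_2 = -11.64
Node n3: branches {R4, R5, R6, C1, R7, R8, C2, I2, I3, V1} → V_3 = 25.36
Source currents: i(L1)=0.09712, i(V1)=-4.863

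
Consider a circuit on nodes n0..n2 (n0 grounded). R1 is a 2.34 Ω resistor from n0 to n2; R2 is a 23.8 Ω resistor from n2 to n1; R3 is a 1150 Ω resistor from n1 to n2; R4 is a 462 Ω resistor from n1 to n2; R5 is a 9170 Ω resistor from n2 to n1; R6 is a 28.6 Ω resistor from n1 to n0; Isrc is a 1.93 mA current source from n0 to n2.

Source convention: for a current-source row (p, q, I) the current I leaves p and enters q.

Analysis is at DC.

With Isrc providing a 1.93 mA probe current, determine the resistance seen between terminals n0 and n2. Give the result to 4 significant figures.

R_eq = 2.237 Ω

Apply KCL at each of the 2 non-ground nodes and solve the resulting linear system.
Node n1: branches {R2, R3, R4, R5, R6} → V_1 = 0.002433
Node n2: branches {R1, R2, R3, R4, R5, Isrc} → V_2 = 0.004317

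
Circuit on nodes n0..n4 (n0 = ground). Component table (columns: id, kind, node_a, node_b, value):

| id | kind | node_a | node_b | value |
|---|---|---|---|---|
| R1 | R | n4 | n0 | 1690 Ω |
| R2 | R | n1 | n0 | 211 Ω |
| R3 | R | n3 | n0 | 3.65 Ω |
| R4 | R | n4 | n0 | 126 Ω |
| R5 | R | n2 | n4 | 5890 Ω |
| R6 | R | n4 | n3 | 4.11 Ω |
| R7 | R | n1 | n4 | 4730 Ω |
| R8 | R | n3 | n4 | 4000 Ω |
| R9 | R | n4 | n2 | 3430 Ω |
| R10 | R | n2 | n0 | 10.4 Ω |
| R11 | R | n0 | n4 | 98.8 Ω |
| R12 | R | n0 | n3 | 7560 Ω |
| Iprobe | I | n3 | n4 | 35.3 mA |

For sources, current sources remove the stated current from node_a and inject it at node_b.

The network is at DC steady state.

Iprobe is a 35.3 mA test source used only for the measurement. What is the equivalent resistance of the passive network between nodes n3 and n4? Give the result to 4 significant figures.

Element admittances at DC:
  Y(R1) = 0.0005917 S between n4,n0
  Y(R2) = 0.004739 S between n1,n0
  Y(R3) = 0.2740 S between n3,n0
  Y(R4) = 0.007937 S between n4,n0
  Y(R5) = 0.0001698 S between n2,n4
  Y(R6) = 0.2433 S between n4,n3
  Y(R7) = 0.0002114 S between n1,n4
  Y(R8) = 0.0002500 S between n3,n4
  Y(R9) = 0.0002915 S between n4,n2
  Y(R10) = 0.09615 S between n2,n0
  Y(R11) = 0.01012 S between n0,n4
  Y(R12) = 0.0001323 S between n0,n3
  Iprobe: injects 0.0353 A into n4 (from n3)
Assemble and solve the 4×4 MNA system:
  V(n1)=0.005383  V(n2)=0.0006019  V(n3)=-0.008881  V(n4)=0.1261

R_eq = 3.823 Ω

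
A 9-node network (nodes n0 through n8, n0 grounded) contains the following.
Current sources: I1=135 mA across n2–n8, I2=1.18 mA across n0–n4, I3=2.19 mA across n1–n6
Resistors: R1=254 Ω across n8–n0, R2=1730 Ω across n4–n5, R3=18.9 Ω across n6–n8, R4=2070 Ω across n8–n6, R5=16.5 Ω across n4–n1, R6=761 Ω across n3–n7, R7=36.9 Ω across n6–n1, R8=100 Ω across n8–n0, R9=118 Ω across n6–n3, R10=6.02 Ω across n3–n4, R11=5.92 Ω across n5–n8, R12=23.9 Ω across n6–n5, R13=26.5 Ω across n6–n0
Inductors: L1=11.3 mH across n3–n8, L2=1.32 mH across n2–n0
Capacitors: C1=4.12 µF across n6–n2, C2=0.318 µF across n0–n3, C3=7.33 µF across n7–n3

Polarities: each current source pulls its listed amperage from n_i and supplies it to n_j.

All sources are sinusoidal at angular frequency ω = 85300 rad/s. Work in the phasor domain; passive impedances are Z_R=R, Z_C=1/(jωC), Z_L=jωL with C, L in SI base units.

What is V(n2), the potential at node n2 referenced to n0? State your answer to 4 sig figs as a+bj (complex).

-0.3491+0.4214j V

Apply KCL at each of the 8 non-ground nodes and solve the resulting linear system.
Node n1: branches {R5, R7, I3} → V_1 = -0.2585+0.1071j
Node n2: branches {I1, C1, L2} → V_2 = -0.3491+0.4214j
Node n3: branches {R6, L1, C2, R9, R10, C3} → V_3 = -0.1697+0.1566j
Node n4: branches {R2, R5, R10, I2} → V_4 = -0.1858+0.1430j
Node n5: branches {R2, R11, R12} → V_5 = 0.7650+0.03432j
Node n6: branches {R3, R4, R7, C1, R9, R12, R13, I3} → V_6 = -0.3402+0.02657j
Node n7: branches {R6, C3} → V_7 = -0.1697+0.1566j
Node n8: branches {I1, R1, R3, R4, L1, R8, R11} → V_8 = 1.042+0.03586j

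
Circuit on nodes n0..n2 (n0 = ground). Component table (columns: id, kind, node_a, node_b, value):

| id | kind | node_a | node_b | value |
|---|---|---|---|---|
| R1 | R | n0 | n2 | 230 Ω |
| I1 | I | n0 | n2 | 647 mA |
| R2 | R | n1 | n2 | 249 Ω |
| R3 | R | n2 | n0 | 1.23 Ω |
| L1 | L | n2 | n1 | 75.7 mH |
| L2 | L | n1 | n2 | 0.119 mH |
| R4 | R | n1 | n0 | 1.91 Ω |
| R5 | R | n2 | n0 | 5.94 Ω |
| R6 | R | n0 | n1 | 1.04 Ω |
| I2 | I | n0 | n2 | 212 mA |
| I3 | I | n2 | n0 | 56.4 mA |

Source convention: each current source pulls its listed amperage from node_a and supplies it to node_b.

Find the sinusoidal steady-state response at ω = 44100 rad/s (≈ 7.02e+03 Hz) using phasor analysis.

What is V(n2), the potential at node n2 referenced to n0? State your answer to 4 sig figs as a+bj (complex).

MNA unknowns: 2 node voltages V₁..V_2
R1: Y=0.004348+0.000j on G[0,2]
I1: z[0]−=0.647, z[2]+=0.647
R2: Y=0.004016+0.000j on G[1,2]
R3: Y=0.8130+0.000j on G[2,0]
L1: Y=0.000-0.0002995j on G[2,1]
L2: Y=0.000-0.1906j on G[1,2]
R4: Y=0.5236+0.000j on G[1,0]
R5: Y=0.1684+0.000j on G[2,0]
R6: Y=0.9615+0.000j on G[0,1]
I2: z[0]−=0.212, z[2]+=0.212
I3: z[2]−=0.0564, z[0]+=0.0564
solve → V1=0.03215-0.09365j, V2=0.7658+0.1411j

0.7658+0.1411j V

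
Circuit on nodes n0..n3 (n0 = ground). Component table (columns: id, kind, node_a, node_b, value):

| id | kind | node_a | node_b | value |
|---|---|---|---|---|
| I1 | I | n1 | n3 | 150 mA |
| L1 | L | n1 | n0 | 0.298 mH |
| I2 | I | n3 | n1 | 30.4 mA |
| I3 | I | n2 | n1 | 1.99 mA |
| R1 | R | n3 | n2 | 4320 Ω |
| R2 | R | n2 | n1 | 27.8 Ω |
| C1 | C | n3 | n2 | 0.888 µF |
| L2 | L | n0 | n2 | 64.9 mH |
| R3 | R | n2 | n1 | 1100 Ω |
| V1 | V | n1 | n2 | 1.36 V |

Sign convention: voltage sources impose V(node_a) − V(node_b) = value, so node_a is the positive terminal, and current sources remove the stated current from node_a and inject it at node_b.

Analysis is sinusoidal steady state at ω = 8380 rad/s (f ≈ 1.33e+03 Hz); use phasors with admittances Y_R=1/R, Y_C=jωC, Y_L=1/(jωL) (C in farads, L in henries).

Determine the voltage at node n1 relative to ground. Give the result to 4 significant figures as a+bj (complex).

Apply KCL at each of the 3 non-ground nodes and solve the resulting linear system.
Node n1: branches {I1, L1, I2, I3, R2, R3, V1} → V_1 = 0.006216+0.000j
Node n2: branches {I3, R1, R2, C1, L2, R3, V1} → V_2 = -1.354+0.000j
Node n3: branches {I1, I2, R1, C1} → V_3 = -0.8543-16.06j
Source currents: i(V1)=-0.1678+0.002489j

0.006216+0.000j V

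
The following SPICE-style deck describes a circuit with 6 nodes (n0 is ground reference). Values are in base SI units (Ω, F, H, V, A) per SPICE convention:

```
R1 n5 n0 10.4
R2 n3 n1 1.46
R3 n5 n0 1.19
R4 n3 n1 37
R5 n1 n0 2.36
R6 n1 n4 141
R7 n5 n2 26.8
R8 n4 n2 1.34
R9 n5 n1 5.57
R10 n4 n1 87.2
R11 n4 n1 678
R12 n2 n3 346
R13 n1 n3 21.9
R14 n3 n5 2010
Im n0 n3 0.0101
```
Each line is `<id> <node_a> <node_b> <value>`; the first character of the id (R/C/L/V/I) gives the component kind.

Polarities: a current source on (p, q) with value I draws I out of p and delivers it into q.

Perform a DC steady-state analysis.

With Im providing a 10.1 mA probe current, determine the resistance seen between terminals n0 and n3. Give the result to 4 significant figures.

Element admittances at DC:
  Y(R1) = 0.09615 S between n5,n0
  Y(R2) = 0.6849 S between n3,n1
  Y(R3) = 0.8403 S between n5,n0
  Y(R4) = 0.02703 S between n3,n1
  Y(R5) = 0.4237 S between n1,n0
  Y(R6) = 0.007092 S between n1,n4
  Y(R7) = 0.03731 S between n5,n2
  Y(R8) = 0.7463 S between n4,n2
  Y(R9) = 0.1795 S between n5,n1
  Y(R10) = 0.01147 S between n4,n1
  Y(R11) = 0.001475 S between n4,n1
  Y(R12) = 0.002890 S between n2,n3
  Y(R13) = 0.04566 S between n1,n3
  Y(R14) = 0.0004975 S between n3,n5
  Im: injects 0.0101 A into n3 (from n0)
Assemble and solve the 5×5 MNA system:
  V(n1)=0.01724  V(n2)=0.008972  V(n3)=0.03047  V(n4)=0.009189  V(n5)=0.002985

R_eq = 3.017 Ω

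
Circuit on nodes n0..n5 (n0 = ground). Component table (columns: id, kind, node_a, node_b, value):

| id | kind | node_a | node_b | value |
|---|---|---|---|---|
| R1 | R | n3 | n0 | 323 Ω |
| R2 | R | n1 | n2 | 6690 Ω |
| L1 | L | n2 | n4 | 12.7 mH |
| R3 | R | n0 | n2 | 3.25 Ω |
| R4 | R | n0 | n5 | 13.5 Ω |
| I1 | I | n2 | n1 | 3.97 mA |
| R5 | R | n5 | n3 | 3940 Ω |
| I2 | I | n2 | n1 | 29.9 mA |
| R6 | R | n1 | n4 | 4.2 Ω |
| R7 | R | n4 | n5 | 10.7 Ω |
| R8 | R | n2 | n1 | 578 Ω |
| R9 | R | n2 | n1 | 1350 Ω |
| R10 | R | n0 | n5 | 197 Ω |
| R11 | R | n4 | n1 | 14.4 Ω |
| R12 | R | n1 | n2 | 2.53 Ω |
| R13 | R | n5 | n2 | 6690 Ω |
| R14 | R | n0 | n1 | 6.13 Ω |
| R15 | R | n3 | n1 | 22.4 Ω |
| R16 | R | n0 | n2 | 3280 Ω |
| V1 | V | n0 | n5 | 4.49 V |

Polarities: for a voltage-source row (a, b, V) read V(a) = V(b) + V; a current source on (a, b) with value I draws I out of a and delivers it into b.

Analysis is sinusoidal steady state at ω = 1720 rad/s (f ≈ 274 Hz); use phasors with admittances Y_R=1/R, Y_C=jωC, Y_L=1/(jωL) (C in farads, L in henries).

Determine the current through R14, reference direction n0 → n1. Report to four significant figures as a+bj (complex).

0.1215+0.004106j A

Apply KCL at each of the 5 non-ground nodes and solve the resulting linear system.
Node n1: branches {R2, I1, I2, R6, R8, R9, R11, R12, R14, R15} → V_1 = -0.7449-0.02517j
Node n2: branches {R2, L1, R3, I1, I2, R8, R9, R12, R13, R16} → V_2 = -0.4819+0.05795j
Node n3: branches {R1, R5, R15} → V_3 = -0.7166-0.02341j
Node n4: branches {L1, R6, R7, R11} → V_4 = -1.594-0.1463j
Node n5: branches {R4, R5, R7, R10, R13, V1} → V_5 = -4.490+0.000j
Source currents: i(V1)=-0.6276+0.01367j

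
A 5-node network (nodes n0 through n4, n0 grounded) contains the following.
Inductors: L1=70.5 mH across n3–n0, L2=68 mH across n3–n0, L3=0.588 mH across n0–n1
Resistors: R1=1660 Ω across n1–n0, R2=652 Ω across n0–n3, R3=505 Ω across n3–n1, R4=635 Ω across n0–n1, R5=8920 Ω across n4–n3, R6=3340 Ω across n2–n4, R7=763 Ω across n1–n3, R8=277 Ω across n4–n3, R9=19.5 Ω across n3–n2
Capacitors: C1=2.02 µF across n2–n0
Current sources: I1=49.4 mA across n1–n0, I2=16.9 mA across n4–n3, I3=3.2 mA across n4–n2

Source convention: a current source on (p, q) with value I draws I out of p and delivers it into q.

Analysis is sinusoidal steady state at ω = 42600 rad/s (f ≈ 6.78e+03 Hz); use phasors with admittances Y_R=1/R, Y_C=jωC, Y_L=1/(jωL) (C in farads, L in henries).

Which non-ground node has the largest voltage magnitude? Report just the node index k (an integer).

4

MNA unknowns: 4 node voltages V₁..V_4
L1: Y=0.000-0.0003330j on G[3,0]
L2: Y=0.000-0.0003452j on G[3,0]
R1: Y=0.0006024+0.000j on G[1,0]
R2: Y=0.001534+0.000j on G[0,3]
C1: Y=0.000+0.08605j on G[2,0]
R3: Y=0.001980+0.000j on G[3,1]
R4: Y=0.001575+0.000j on G[0,1]
R5: Y=0.0001121+0.000j on G[4,3]
R6: Y=0.0002994+0.000j on G[2,4]
R7: Y=0.001311+0.000j on G[1,3]
I1: z[1]−=0.0494, z[0]+=0.0494
R8: Y=0.003610+0.000j on G[4,3]
R9: Y=0.05128+0.000j on G[3,2]
I2: z[4]−=0.0169, z[3]+=0.0169
L3: Y=0.000-0.03992j on G[0,1]
I3: z[4]−=0.0032, z[2]+=0.0032
solve → V1=-0.1615-1.222j, V2=-0.04335+0.001218j, V3=-0.07843-0.07114j, V4=-5.074-0.06575j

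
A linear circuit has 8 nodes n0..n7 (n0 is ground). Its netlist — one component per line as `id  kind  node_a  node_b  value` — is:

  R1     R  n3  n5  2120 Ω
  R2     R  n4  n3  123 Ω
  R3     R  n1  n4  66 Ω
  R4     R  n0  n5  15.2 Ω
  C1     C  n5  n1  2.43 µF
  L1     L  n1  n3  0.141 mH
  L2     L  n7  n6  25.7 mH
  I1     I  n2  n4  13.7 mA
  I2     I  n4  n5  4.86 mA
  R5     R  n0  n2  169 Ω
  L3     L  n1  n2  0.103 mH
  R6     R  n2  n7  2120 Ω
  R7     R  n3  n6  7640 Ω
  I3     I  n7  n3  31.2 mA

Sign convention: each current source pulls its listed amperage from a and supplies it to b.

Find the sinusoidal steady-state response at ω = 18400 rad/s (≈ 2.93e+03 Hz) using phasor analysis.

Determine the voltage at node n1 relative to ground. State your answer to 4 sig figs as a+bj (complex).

-0.005800+0.1050j V

Element admittances at ω=18400 rad/s:
  Y(R1) = 0.0004717+0.000j S between n3,n5
  Y(R2) = 0.008130+0.000j S between n4,n3
  Y(R3) = 0.01515+0.000j S between n1,n4
  Y(R4) = 0.06579+0.000j S between n0,n5
  Y(C1) = 0.000+0.04471j S between n5,n1
  Y(L1) = 0.000-0.3854j S between n1,n3
  Y(L2) = 0.000-0.002115j S between n7,n6
  I1: injects 0.0137 A into n4 (from n2)
  I2: injects 0.00486 A into n5 (from n4)
  Y(R5) = 0.005917+0.000j S between n0,n2
  Y(L3) = 0.000-0.5276j S between n1,n2
  Y(R6) = 0.0004717+0.000j S between n2,n7
  Y(R7) = 0.0001309+0.000j S between n3,n6
  I3: injects 0.0312 A into n3 (from n7)
Assemble and solve the 7×7 MNA system:
  V(n1)=-0.005800+0.1050j  V(n2)=-0.004839+0.03282j  V(n3)=-0.005412+0.1765j  V(n4)=0.3740+0.1300j  V(n5)=0.0004353-0.002952j  V(n6)=-51.67+2.567j  V(n7)=-51.81-0.6305j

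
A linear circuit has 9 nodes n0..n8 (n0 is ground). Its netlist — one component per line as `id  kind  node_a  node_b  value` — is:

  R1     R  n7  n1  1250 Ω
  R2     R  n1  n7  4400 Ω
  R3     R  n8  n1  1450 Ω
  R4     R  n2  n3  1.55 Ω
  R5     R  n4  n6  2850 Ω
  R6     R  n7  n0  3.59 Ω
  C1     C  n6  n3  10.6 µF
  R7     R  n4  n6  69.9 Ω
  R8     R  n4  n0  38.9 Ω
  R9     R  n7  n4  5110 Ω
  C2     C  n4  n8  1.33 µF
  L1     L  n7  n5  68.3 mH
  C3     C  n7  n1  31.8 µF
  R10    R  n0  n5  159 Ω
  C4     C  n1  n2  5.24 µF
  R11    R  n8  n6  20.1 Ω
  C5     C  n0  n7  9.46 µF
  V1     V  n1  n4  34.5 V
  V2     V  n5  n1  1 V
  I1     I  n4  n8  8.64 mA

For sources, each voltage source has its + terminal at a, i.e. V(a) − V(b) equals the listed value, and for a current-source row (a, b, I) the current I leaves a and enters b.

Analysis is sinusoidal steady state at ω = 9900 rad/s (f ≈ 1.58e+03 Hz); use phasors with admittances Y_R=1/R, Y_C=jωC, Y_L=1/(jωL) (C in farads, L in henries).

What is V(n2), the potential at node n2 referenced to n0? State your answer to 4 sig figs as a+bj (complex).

-5.015+2.472j V

Element admittances at ω=9900 rad/s:
  Y(R1) = 0.0008000+0.000j S between n7,n1
  Y(R2) = 0.0002273+0.000j S between n1,n7
  Y(R3) = 0.0006897+0.000j S between n8,n1
  Y(R4) = 0.6452+0.000j S between n2,n3
  Y(R5) = 0.0003509+0.000j S between n4,n6
  Y(R6) = 0.2786+0.000j S between n7,n0
  Y(C1) = 0.000+0.1049j S between n6,n3
  Y(R7) = 0.01431+0.000j S between n4,n6
  Y(R8) = 0.02571+0.000j S between n4,n0
  Y(R9) = 0.0001957+0.000j S between n7,n4
  Y(C2) = 0.000+0.01317j S between n4,n8
  Y(L1) = 0.000-0.001479j S between n7,n5
  Y(C3) = 0.000+0.3148j S between n7,n1
  Y(R10) = 0.006289+0.000j S between n0,n5
  Y(C4) = 0.000+0.05188j S between n1,n2
  Y(R11) = 0.04975+0.000j S between n8,n6
  Y(C5) = 0.000+0.09365j S between n0,n7
  V1: constraint V(n1)−V(n4) = 34.5
  V2: constraint V(n5)−V(n1) = 1
  I1: injects 0.00864 A into n8 (from n4)
Assemble and solve the 10×10 MNA system:
  V(n1)=2.968-3.063j  V(n2)=-5.015+2.472j  V(n3)=-5.460+1.831j  V(n4)=-31.53-3.063j  V(n5)=3.968-3.063j  V(n6)=-9.406+4.567j  V(n7)=2.640-0.5358j  V(n8)=-8.659-1.508j
  i(V1)=-1.112-0.4923j  i(V2)=-0.02122+0.02123j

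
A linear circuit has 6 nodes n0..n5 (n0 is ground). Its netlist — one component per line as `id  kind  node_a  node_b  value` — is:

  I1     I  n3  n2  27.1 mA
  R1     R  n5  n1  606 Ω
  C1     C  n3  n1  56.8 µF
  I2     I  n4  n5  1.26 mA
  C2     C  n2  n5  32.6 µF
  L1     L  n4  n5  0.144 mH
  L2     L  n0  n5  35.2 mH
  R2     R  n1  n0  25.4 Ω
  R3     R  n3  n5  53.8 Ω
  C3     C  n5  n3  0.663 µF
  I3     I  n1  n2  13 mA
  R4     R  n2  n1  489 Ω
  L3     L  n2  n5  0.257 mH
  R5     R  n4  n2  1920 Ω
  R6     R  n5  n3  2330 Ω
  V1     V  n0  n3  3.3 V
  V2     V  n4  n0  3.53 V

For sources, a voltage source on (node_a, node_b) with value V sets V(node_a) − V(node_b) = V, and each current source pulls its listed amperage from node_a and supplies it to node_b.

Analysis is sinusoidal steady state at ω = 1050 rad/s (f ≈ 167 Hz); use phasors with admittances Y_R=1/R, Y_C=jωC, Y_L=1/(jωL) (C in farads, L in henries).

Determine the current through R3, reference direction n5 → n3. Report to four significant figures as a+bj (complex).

0.1267-0.0003059j A

MNA unknowns: 5 node voltages V₁..V_5 plus 2 source currents (V1, V2)
I1: z[3]−=0.0271, z[2]+=0.0271
R1: Y=0.001650+0.000j on G[5,1]
C1: Y=0.000+0.05964j on G[3,1]
I2: z[4]−=0.00126, z[5]+=0.00126
C2: Y=0.000+0.03423j on G[2,5]
L1: Y=0.000-6.614j on G[4,5]
L2: Y=0.000-0.02706j on G[0,5]
R2: Y=0.03937+0.000j on G[1,0]
R3: Y=0.01859+0.000j on G[3,5]
C3: Y=0.000+0.0006962j on G[5,3]
I3: z[1]−=0.013, z[2]+=0.013
R4: Y=0.002045+0.000j on G[2,1]
L3: Y=0.000-3.706j on G[2,5]
R5: Y=0.0005208+0.000j on G[4,2]
R6: Y=0.0004292+0.000j on G[5,3]
V1: row V0−V3=3.3, i_V1 at 0,3
V2: row V4−V0=3.53, i_V2 at 4,0
solve → V1=-2.170-1.567j, V2=3.518-0.008703j, V3=-3.300+0.000j, V4=3.530+0.000j, V5=3.517-0.01646j
aux → i_V1=-0.1960-0.07185j, i_V2=-0.1101+0.08498j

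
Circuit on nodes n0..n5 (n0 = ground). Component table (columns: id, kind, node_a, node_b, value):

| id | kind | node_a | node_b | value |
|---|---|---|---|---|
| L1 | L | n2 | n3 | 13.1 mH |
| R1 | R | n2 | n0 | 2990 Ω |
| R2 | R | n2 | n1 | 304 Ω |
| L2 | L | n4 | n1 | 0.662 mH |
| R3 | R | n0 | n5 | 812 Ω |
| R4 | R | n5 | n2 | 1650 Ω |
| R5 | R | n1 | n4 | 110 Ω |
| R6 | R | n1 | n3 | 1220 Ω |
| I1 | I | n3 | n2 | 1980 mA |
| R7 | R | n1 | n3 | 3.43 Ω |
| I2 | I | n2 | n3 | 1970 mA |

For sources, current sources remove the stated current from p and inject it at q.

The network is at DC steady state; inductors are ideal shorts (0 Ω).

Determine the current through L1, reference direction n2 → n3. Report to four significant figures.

0.01000 A

Element admittances at DC:
  L1: short n2↔n3 (DC inductor)
  Y(R1) = 0.0003344 S between n2,n0
  Y(R2) = 0.003289 S between n2,n1
  L2: short n4↔n1 (DC inductor)
  Y(R3) = 0.001232 S between n0,n5
  Y(R4) = 0.0006061 S between n5,n2
  Y(R5) = 0.009091 S between n1,n4
  Y(R6) = 0.0008197 S between n1,n3
  I1: injects 1.98 A into n2 (from n3)
  Y(R7) = 0.2915 S between n1,n3
  I2: injects 1.97 A into n3 (from n2)
Assemble and solve the 7×7 MNA system:
  V(n1)=0.000  V(n2)=0.000  V(n3)=0.000  V(n4)=0.000  V(n5)=0.000
  i(L1)=0.01000  i(L2)=0.000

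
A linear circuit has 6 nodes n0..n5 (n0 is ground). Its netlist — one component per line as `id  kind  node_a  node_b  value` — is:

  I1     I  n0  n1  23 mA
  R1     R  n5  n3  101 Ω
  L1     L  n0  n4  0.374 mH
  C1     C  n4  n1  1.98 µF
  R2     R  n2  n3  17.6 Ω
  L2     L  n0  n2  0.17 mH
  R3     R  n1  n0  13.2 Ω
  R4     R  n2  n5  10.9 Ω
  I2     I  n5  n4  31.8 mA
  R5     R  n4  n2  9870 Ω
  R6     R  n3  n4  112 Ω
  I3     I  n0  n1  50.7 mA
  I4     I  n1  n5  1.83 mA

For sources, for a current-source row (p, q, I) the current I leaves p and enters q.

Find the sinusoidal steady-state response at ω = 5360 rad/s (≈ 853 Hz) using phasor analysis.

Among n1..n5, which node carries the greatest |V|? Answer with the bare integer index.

1

Apply KCL at each of the 5 non-ground nodes and solve the resulting linear system.
Node n1: branches {I1, C1, R3, I3, I4} → V_1 = 0.9208-0.1316j
Node n2: branches {R2, L2, R4, R5} → V_2 = -0.0006870-0.02712j
Node n3: branches {R1, R2, R6} → V_3 = -0.04190-0.01580j
Node n4: branches {L1, C1, I2, R5, R6} → V_4 = -0.01847+0.06757j
Node n5: branches {R1, R4, I2, I4} → V_5 = -0.2996-0.02602j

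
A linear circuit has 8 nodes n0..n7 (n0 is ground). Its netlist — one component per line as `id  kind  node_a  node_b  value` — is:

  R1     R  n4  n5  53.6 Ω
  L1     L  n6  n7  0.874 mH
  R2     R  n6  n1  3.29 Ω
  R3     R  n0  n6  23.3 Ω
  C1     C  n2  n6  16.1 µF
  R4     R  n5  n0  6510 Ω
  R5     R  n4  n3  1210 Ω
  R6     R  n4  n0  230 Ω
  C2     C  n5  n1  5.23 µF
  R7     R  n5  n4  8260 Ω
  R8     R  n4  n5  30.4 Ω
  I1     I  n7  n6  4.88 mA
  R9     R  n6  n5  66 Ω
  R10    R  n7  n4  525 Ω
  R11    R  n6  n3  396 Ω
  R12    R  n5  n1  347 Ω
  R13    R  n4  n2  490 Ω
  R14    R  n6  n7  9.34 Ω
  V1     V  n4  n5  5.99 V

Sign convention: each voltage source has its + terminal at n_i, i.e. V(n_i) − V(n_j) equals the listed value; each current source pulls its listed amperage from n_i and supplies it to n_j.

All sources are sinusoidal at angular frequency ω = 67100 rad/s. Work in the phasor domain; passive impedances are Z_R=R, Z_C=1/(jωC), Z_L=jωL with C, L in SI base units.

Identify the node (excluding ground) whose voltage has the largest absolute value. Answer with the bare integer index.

Apply KCL at each of the 7 non-ground nodes and solve the resulting linear system.
Node n1: branches {R2, C2, R12} → V_1 = -0.6880-0.02147j
Node n2: branches {C1, R13} → V_2 = -0.5334-0.02277j
Node n3: branches {R5, R11} → V_3 = 0.9029+0.01880j
Node n4: branches {R1, R5, R6, R7, R8, R10, R13, V1} → V_4 = 5.292+0.1122j
Node n5: branches {R1, R4, C2, R7, R8, R9, R12, V1} → V_5 = -0.6976+0.1122j
Node n6: branches {L1, R2, R3, C1, I1, R9, R11, R14} → V_6 = -0.5337-0.01177j
Node n7: branches {L1, I1, R10, R14} → V_7 = -0.4783-0.0009362j
Source currents: i(V1)=-0.3590-0.001056j

4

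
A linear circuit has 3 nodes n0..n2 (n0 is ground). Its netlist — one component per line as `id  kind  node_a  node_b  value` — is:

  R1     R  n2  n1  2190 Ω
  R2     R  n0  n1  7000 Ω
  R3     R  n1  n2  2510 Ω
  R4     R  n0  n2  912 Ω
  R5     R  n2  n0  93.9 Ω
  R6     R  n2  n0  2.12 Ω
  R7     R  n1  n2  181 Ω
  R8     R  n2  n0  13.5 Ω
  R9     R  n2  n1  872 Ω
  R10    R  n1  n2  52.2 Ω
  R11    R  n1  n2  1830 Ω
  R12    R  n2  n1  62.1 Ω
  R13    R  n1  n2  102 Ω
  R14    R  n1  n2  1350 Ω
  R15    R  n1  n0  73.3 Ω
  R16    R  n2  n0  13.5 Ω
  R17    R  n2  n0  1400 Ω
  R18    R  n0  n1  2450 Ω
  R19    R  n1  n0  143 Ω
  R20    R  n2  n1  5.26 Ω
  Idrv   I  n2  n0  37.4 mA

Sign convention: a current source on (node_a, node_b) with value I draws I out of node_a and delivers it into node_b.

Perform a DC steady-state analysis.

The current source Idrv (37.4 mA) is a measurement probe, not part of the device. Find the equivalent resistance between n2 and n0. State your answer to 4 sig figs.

R_eq = 1.534 Ω

Element admittances at DC:
  Y(R1) = 0.0004566 S between n2,n1
  Y(R2) = 0.0001429 S between n0,n1
  Y(R3) = 0.0003984 S between n1,n2
  Y(R4) = 0.001096 S between n0,n2
  Y(R5) = 0.01065 S between n2,n0
  Y(R6) = 0.4717 S between n2,n0
  Y(R7) = 0.005525 S between n1,n2
  Y(R8) = 0.07407 S between n2,n0
  Y(R9) = 0.001147 S between n2,n1
  Y(R10) = 0.01916 S between n1,n2
  Y(R11) = 0.0005464 S between n1,n2
  Y(R12) = 0.01610 S between n2,n1
  Y(R13) = 0.009804 S between n1,n2
  Y(R14) = 0.0007407 S between n1,n2
  Y(R15) = 0.01364 S between n1,n0
  Y(R16) = 0.07407 S between n2,n0
  Y(R17) = 0.0007143 S between n2,n0
  Y(R18) = 0.0004082 S between n0,n1
  Y(R19) = 0.006993 S between n1,n0
  Y(R20) = 0.1901 S between n2,n1
  Idrv: injects 0.0374 A into n0 (from n2)
Assemble and solve the 2×2 MNA system:
  V(n1)=-0.05280  V(n2)=-0.05738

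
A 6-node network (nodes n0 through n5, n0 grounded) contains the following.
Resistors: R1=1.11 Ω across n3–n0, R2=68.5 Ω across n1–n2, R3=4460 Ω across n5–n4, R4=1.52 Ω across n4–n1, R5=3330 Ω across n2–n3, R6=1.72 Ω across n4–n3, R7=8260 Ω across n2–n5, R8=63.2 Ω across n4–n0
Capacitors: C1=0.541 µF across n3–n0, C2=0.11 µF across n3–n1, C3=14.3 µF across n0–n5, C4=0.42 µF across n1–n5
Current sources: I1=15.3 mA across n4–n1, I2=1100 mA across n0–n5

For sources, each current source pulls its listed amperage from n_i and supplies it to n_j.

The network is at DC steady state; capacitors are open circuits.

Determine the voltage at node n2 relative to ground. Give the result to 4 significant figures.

29.26 V

Apply KCL at each of the 5 non-ground nodes and solve the resulting linear system.
Node n1: branches {R2, R4, I1, C2, C4} → V_1 = 3.559
Node n2: branches {R2, R5, R7} → V_2 = 29.26
Node n3: branches {R1, R5, R6, C1, C2} → V_3 = 1.169
Node n4: branches {R3, R4, R6, I1, R8} → V_4 = 2.966
Node n5: branches {R3, R7, C3, C4, I2} → V_5 = 3198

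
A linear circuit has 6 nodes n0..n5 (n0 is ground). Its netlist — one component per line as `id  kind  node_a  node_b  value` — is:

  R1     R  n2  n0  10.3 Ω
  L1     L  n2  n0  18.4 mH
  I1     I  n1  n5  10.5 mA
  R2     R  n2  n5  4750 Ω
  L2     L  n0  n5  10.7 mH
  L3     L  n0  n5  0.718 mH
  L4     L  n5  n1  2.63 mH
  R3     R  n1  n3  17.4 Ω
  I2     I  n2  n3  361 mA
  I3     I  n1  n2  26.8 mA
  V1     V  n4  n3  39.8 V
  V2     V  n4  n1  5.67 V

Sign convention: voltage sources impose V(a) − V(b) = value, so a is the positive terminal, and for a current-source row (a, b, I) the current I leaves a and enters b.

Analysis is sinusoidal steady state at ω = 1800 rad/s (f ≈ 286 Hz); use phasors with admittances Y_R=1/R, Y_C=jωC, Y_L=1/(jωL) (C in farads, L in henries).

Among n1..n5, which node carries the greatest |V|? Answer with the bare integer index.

Apply KCL at each of the 5 non-ground nodes and solve the resulting linear system.
Node n1: branches {I1, L4, R3, I3, V2} → V_1 = 0.0003507+1.936j
Node n2: branches {R1, L1, R2, I2, I3} → V_2 = -3.133-0.9715j
Node n3: branches {R3, I2, V1} → V_3 = -34.13+1.936j
Node n4: branches {V1, V2} → V_4 = 5.670+1.936j
Node n5: branches {I1, R2, L2, L3, L4} → V_5 = 0.0003507+0.4040j
Source currents: i(V1)=-2.322+0.000j, i(V2)=2.322+0.000j

3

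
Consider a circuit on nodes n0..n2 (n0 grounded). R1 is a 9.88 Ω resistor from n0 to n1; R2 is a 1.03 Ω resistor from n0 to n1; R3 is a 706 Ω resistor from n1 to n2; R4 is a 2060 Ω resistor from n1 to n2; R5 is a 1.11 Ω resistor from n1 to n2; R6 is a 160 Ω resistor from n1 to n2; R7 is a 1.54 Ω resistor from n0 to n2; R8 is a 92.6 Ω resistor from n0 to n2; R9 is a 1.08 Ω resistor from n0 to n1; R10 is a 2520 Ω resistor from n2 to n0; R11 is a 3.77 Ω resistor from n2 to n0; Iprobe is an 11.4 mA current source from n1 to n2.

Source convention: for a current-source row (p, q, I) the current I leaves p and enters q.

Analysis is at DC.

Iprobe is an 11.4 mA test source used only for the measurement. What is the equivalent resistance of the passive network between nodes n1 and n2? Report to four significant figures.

Element admittances at DC:
  Y(R1) = 0.1012 S between n0,n1
  Y(R2) = 0.9709 S between n0,n1
  Y(R3) = 0.001416 S between n1,n2
  Y(R4) = 0.0004854 S between n1,n2
  Y(R5) = 0.9009 S between n1,n2
  Y(R6) = 0.006250 S between n1,n2
  Y(R7) = 0.6494 S between n0,n2
  Y(R8) = 0.01080 S between n0,n2
  Y(R9) = 0.9259 S between n0,n1
  Y(R10) = 0.0003968 S between n2,n0
  Y(R11) = 0.2653 S between n2,n0
  Iprobe: injects 0.0114 A into n2 (from n1)
Assemble and solve the 2×2 MNA system:
  V(n1)=-0.002341  V(n2)=0.005053

R_eq = 0.6486 Ω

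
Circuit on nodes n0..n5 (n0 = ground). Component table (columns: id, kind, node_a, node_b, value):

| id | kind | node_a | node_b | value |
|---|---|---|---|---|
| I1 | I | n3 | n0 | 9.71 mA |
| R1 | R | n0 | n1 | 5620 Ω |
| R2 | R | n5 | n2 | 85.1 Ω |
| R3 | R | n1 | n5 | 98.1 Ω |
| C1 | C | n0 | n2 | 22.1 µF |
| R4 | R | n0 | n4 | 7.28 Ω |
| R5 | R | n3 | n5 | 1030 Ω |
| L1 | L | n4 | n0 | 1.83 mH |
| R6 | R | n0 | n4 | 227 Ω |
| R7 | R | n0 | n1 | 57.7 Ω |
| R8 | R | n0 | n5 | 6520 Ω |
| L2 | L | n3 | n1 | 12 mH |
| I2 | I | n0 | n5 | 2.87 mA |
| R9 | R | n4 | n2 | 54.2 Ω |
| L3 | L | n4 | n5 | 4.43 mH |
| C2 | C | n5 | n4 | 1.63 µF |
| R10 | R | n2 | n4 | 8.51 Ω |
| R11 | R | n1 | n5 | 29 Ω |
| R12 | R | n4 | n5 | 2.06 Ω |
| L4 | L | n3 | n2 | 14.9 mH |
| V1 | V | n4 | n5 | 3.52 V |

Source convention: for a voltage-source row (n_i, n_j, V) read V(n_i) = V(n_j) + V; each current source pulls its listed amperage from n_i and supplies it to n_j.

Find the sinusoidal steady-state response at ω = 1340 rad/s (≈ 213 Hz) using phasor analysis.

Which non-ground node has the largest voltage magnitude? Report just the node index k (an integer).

5

Apply KCL at each of the 5 non-ground nodes and solve the resulting linear system.
Node n1: branches {R1, R3, R7, L2, R11} → V_1 = -2.121-0.6554j
Node n2: branches {R2, C1, R9, R10, L4} → V_2 = -0.4511+0.5255j
Node n3: branches {I1, R5, L2, L4} → V_3 = -1.379-0.2338j
Node n4: branches {R4, L1, R6, R9, L3, C2, R10, R12, V1} → V_4 = -0.01900+0.1204j
Node n5: branches {R2, R3, R5, R8, I2, L3, C2, R11, R12, V1} → V_5 = -3.539+0.1204j
Source currents: i(V1)=-1.814+0.6155j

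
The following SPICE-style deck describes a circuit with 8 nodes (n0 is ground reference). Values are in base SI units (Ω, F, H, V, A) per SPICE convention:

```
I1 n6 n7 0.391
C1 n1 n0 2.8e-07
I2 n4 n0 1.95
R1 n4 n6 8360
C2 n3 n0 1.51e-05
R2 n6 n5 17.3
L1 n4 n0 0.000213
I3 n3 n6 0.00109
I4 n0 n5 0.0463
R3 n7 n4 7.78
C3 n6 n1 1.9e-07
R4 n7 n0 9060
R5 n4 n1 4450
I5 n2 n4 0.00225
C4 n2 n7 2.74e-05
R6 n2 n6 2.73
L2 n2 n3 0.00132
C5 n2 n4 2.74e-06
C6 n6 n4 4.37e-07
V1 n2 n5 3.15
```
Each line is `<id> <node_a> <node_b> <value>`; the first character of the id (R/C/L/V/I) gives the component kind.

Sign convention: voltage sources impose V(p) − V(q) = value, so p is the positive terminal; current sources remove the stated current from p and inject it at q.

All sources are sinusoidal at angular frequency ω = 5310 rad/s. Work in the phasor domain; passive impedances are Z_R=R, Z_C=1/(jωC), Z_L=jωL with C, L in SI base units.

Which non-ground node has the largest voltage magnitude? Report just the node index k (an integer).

5

MNA unknowns: 7 node voltages V₁..V_7 plus 1 source current (V1)
I1: z[6]−=0.391, z[7]+=0.391
C1: Y=0.000+0.001487j on G[1,0]
I2: z[4]−=1.95, z[0]+=1.95
R1: Y=0.0001196+0.000j on G[4,6]
C2: Y=0.000+0.08018j on G[3,0]
R2: Y=0.05780+0.000j on G[6,5]
L1: Y=0.000-0.8841j on G[4,0]
I3: z[3]−=0.00109, z[6]+=0.00109
I4: z[0]−=0.0463, z[5]+=0.0463
R3: Y=0.1285+0.000j on G[7,4]
C3: Y=0.000+0.001009j on G[6,1]
R4: Y=0.0001104+0.000j on G[7,0]
R5: Y=0.0002247+0.000j on G[4,1]
I5: z[2]−=0.00225, z[4]+=0.00225
C4: Y=0.000+0.1455j on G[2,7]
R6: Y=0.3663+0.000j on G[2,6]
L2: Y=0.000-0.1427j on G[2,3]
C5: Y=0.000+0.01455j on G[2,4]
C6: Y=0.000+0.002320j on G[6,4]
V1: row V2−V5=3.15, i_V1 at 2,5
solve → V1=-0.6458-0.1137j, V2=0.2006-0.1354j, V3=0.4580-0.3266j, V4=0.04014-2.183j, V5=-2.949-0.1354j, V6=-1.137-0.1284j, V7=0.4486-2.462j
aux → i_V1=-0.1511-0.0004061j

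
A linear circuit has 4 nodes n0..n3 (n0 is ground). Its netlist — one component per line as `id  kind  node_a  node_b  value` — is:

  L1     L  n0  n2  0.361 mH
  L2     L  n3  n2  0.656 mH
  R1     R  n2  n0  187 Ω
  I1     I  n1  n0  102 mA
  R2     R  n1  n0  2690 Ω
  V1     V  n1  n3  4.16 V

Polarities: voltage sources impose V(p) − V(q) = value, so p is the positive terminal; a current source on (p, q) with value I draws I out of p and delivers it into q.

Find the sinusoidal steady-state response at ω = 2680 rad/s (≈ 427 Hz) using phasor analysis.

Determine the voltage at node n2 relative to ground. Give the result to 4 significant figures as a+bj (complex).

Element admittances at ω=2680 rad/s:
  Y(L1) = 0.000-1.034j S between n0,n2
  Y(L2) = 0.000-0.5688j S between n3,n2
  Y(R1) = 0.005348+0.000j S between n2,n0
  I1: injects 0.102 A into n0 (from n1)
  Y(R2) = 0.0003717+0.000j S between n1,n0
  V1: constraint V(n1)−V(n3) = 4.16
Assemble and solve the 4×4 MNA system:
  V(n1)=4.159-0.2822j  V(n2)=-0.0006198-0.1002j  V(n3)=-0.0008042-0.2822j
  i(V1)=-0.1035+0.0001049j

-0.0006198-0.1002j V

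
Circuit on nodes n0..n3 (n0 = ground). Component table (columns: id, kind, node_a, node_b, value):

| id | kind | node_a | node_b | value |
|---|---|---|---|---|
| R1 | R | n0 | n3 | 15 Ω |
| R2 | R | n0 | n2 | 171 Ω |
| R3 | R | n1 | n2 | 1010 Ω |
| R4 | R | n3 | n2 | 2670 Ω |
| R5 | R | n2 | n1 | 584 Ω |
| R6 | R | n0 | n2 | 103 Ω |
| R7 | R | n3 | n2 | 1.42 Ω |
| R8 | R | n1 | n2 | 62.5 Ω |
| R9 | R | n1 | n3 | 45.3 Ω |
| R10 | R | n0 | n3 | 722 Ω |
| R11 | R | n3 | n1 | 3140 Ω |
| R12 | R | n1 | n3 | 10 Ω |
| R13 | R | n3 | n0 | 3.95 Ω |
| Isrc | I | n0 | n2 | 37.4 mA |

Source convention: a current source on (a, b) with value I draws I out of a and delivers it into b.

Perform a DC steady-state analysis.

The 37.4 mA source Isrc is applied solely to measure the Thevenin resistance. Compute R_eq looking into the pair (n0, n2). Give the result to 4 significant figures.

Element admittances at DC:
  Y(R1) = 0.06667 S between n0,n3
  Y(R2) = 0.005848 S between n0,n2
  Y(R3) = 0.0009901 S between n1,n2
  Y(R4) = 0.0003745 S between n3,n2
  Y(R5) = 0.001712 S between n2,n1
  Y(R6) = 0.009709 S between n0,n2
  Y(R7) = 0.7042 S between n3,n2
  Y(R8) = 0.01600 S between n1,n2
  Y(R9) = 0.02208 S between n1,n3
  Y(R10) = 0.001385 S between n0,n3
  Y(R11) = 0.0003185 S between n3,n1
  Y(R12) = 0.1000 S between n1,n3
  Y(R13) = 0.2532 S between n3,n0
  Isrc: injects 0.0374 A into n2 (from n0)
Assemble and solve the 3×3 MNA system:
  V(n1)=0.1152  V(n2)=0.1573  V(n3)=0.1088

R_eq = 4.206 Ω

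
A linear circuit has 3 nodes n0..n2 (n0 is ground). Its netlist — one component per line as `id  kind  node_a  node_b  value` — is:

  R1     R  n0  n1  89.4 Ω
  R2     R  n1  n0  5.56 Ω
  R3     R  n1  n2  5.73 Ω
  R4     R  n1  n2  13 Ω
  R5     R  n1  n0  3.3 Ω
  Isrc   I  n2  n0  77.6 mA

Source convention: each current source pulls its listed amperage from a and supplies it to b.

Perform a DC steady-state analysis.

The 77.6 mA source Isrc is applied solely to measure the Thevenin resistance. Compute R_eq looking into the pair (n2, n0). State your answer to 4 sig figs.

Apply KCL at each of the 2 non-ground nodes and solve the resulting linear system.
Node n1: branches {R1, R2, R3, R4, R5} → V_1 = -0.1571
Node n2: branches {R3, R4, Isrc} → V_2 = -0.4657

R_eq = 6.001 Ω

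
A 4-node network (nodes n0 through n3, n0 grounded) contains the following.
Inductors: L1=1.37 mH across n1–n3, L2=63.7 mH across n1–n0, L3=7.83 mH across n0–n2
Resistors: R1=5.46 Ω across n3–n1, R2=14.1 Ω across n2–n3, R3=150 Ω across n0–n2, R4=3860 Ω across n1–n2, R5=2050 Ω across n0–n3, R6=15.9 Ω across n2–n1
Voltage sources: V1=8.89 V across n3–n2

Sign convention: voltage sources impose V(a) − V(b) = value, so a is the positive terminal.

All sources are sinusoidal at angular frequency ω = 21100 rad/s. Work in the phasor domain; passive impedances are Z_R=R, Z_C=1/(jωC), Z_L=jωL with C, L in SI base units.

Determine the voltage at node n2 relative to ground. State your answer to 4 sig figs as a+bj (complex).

MNA unknowns: 3 node voltages V₁..V_3 plus 1 source current (V1)
L1: Y=0.000-0.03459j on G[1,3]
R1: Y=0.1832+0.000j on G[3,1]
L2: Y=0.000-0.0007440j on G[1,0]
R2: Y=0.07092+0.000j on G[2,3]
R3: Y=0.006667+0.000j on G[0,2]
R4: Y=0.0002591+0.000j on G[1,2]
L3: Y=0.000-0.006053j on G[0,2]
R5: Y=0.0004878+0.000j on G[0,3]
R6: Y=0.06289+0.000j on G[2,1]
V1: row V3−V2=8.89, i_V1 at 3,2
solve → V1=6.005-0.2197j, V2=-0.6479+0.07635j, V3=8.242+0.07635j
aux → i_V1=-1.054+0.02313j

-0.6479+0.07635j V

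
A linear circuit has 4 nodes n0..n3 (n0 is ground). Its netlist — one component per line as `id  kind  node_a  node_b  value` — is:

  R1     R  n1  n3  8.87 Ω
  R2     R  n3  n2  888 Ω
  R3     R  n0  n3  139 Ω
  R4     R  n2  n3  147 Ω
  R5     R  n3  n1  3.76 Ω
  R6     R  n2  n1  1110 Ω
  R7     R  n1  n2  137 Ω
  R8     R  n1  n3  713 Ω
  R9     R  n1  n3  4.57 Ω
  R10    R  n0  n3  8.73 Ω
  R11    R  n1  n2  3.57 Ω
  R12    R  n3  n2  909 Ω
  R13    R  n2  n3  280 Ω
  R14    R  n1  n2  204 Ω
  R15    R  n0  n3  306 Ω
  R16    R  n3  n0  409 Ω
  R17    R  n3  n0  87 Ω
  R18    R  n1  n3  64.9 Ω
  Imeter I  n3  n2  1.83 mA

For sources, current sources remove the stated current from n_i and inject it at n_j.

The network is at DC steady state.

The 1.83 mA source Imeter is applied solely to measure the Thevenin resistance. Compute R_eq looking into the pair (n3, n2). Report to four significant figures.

R_eq = 4.738 Ω

MNA unknowns: 3 node voltages V₁..V_3
R1: Y=0.1127 on G[1,3]
R2: Y=0.001126 on G[3,2]
R3: Y=0.007194 on G[0,3]
R4: Y=0.006803 on G[2,3]
R5: Y=0.2660 on G[3,1]
R6: Y=0.0009009 on G[2,1]
R7: Y=0.007299 on G[1,2]
R8: Y=0.001403 on G[1,3]
R9: Y=0.2188 on G[1,3]
R10: Y=0.1145 on G[0,3]
R11: Y=0.2801 on G[1,2]
R12: Y=0.001100 on G[3,2]
R13: Y=0.003571 on G[2,3]
R14: Y=0.004902 on G[1,2]
R15: Y=0.003268 on G[0,3]
R16: Y=0.002445 on G[3,0]
R17: Y=0.01149 on G[3,0]
R18: Y=0.01541 on G[1,3]
Imeter: z[3]−=0.00183, z[2]+=0.00183
solve → V1=0.002801, V2=0.008670, V3=0.000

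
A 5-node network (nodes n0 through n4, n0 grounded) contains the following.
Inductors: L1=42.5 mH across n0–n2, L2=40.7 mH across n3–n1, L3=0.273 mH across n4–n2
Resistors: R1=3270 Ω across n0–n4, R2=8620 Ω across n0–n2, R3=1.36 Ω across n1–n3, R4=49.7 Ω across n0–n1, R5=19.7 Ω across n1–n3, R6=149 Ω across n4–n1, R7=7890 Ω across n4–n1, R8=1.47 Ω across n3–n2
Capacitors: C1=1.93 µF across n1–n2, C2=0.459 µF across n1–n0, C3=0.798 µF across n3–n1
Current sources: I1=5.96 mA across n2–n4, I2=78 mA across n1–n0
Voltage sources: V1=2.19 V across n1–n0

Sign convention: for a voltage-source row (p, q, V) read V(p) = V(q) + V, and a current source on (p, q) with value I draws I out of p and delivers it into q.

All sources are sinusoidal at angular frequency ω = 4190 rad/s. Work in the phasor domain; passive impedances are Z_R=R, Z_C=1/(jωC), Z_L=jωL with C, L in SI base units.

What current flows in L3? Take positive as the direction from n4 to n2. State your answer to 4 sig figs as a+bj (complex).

0.005305-0.0002788j A

Apply KCL at each of the 4 non-ground nodes and solve the resulting linear system.
Node n1: branches {C1, C2, R3, R4, L2, R5, C3, R6, R7, I2, V1} → V_1 = 2.190+0.000j
Node n2: branches {L1, C1, R2, I1, L3, R8} → V_2 = 2.188+0.03296j
Node n3: branches {R3, L2, R5, C3, R8} → V_3 = 2.189+0.01529j
Node n4: branches {R1, I1, L3, R6, R7} → V_4 = 2.188+0.03903j
Source currents: i(V1)=-0.1232+0.008058j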